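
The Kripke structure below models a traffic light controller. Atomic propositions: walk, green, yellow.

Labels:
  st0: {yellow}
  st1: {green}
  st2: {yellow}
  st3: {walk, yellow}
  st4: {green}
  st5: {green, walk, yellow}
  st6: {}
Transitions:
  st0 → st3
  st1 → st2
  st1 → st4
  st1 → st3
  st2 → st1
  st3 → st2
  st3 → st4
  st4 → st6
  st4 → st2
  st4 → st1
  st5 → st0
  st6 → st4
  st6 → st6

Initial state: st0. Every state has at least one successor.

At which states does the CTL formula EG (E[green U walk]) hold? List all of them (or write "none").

{st1, st3, st4}

States satisfying E[green U walk]: {st1, st3, st4, st5}.
States satisfying EG (E[green U walk]): {st1, st3, st4}.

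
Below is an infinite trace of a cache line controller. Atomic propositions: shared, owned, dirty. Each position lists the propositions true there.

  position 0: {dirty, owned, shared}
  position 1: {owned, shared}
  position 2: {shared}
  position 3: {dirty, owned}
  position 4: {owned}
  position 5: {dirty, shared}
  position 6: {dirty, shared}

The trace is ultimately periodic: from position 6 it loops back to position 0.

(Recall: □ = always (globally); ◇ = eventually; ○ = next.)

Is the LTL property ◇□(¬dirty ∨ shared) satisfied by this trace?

Violated

□(¬dirty ∨ shared) is false at every position 0..6, so it never becomes true and ◇□(¬dirty ∨ shared) fails.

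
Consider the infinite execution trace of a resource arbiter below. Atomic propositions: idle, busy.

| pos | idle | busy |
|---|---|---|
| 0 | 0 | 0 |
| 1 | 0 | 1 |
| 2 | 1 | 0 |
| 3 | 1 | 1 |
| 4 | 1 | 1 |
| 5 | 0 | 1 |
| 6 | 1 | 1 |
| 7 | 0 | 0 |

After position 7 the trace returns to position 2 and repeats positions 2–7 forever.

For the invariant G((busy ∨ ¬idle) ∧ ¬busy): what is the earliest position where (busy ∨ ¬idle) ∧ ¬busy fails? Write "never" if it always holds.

Check (busy ∨ ¬idle) ∧ ¬busy at each position in order: 0 ✓.
At position 1 the labels are {busy}, so (busy ∨ ¬idle) ∧ ¬busy is false there. This is the first violation.

1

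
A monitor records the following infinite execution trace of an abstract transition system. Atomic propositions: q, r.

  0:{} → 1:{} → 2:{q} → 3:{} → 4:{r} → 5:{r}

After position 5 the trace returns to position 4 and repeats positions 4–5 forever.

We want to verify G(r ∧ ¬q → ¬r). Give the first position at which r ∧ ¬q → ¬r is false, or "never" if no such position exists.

4

Check r ∧ ¬q → ¬r at each position in order: 0 ✓, 1 ✓, 2 ✓, 3 ✓.
At position 4 the labels are {r}, so r ∧ ¬q → ¬r is false there. This is the first violation.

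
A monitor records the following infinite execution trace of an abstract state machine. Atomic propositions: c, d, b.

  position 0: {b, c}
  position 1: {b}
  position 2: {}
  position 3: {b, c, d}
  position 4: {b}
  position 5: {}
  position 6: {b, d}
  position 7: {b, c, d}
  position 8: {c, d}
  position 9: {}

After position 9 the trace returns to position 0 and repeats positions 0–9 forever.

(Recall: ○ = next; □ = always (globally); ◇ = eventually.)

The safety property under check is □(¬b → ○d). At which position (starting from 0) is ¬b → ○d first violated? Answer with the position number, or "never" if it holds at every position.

8

Check ¬b → ○d at each position in order: 0 ✓, 1 ✓, 2 ✓, 3 ✓, 4 ✓, 5 ✓, 6 ✓, 7 ✓.
At position 8 the labels are {c, d} and the next position 9 has {}, so ¬b → ○d is false there. This is the first violation.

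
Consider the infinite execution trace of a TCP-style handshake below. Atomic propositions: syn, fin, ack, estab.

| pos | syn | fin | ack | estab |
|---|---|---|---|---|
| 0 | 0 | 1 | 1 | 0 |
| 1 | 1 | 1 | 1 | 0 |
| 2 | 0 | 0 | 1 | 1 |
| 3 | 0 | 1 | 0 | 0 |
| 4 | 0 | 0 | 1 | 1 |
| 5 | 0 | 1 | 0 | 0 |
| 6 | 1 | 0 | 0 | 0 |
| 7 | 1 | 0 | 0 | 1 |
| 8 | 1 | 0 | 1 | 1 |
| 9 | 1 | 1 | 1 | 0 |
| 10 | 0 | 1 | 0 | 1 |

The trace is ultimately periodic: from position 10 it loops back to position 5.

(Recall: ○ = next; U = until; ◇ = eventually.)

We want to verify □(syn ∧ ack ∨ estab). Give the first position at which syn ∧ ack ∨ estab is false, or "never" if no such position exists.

0

At position 0 the labels are {ack, fin}, so syn ∧ ack ∨ estab is false there. This is the first violation.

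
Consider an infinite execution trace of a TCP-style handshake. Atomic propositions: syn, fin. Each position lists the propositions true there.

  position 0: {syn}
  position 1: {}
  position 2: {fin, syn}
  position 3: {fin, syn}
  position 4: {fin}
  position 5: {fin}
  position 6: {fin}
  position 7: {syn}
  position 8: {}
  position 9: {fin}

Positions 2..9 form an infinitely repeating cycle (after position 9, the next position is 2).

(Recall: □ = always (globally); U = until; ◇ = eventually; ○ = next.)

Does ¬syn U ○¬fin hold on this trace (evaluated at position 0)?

Yes

Walking from position 0: ○¬fin first holds at position 0, and ¬syn holds at every earlier position along the way, so ¬syn U ○¬fin holds.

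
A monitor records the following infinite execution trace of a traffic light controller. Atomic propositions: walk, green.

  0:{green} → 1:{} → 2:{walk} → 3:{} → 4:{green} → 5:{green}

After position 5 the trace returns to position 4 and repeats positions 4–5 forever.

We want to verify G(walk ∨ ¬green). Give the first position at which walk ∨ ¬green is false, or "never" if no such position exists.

At position 0 the labels are {green}, so walk ∨ ¬green is false there. This is the first violation.

0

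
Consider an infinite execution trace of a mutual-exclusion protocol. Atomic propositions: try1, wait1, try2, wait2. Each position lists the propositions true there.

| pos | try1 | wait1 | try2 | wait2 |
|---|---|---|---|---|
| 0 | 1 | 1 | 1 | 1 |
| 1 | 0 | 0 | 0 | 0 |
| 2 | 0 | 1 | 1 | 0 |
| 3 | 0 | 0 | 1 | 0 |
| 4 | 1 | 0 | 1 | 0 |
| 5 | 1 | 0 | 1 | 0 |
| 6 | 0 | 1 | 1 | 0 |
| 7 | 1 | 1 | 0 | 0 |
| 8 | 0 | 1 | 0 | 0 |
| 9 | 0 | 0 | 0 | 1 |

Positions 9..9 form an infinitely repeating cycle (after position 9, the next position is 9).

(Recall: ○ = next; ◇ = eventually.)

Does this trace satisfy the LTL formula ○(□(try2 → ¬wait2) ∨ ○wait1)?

The position after 0 is 1; □(try2 → ¬wait2) ∨ ○wait1 is true there.

Yes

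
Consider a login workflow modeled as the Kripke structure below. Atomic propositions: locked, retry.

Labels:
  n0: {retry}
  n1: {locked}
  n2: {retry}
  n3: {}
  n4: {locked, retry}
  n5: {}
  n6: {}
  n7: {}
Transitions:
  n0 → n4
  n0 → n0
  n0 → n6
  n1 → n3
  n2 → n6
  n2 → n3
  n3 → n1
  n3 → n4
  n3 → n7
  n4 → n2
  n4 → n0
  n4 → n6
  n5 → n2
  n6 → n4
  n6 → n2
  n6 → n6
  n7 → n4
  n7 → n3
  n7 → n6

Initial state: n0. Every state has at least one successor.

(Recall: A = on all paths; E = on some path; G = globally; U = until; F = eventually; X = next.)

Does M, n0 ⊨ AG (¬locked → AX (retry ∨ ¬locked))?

States satisfying ¬locked → AX (retry ∨ ¬locked): {n0, n1, n2, n4, n5, n6, n7}.
States satisfying AG (¬locked → AX (retry ∨ ¬locked)): ∅.
n3 is reachable from n0 and violates ¬locked → AX (retry ∨ ¬locked), so AG fails at n0.
n0 ∉ Sat(AG (¬locked → AX (retry ∨ ¬locked))).

Violated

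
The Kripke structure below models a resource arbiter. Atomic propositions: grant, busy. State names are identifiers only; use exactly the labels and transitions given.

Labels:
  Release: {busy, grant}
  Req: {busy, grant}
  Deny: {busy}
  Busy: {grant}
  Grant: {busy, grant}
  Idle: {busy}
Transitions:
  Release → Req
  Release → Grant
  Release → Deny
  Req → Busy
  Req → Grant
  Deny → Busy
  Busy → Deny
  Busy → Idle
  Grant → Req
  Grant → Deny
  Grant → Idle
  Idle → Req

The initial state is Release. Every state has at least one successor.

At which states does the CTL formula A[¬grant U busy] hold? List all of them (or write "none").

{Release, Req, Deny, Grant, Idle}

States satisfying ¬grant: {Deny, Idle}.
States satisfying busy: {Release, Req, Deny, Grant, Idle}.
States satisfying A[¬grant U busy]: {Release, Req, Deny, Grant, Idle}.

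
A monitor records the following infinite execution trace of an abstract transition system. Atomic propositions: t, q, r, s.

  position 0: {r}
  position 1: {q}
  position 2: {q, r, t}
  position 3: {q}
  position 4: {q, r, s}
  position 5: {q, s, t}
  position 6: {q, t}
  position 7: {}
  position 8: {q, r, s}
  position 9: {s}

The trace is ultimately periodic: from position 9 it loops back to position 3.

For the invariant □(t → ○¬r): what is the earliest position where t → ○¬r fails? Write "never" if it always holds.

t → ○¬r holds at every position 0..9, and those are all the positions the trace ever visits, so the invariant □(t → ○¬r) is never violated.

never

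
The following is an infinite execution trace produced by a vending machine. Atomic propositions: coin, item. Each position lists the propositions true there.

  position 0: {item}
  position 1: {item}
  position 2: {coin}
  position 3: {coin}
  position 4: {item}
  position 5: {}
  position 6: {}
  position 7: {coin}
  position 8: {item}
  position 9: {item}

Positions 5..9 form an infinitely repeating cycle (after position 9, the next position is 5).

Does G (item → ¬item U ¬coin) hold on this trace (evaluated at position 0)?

Holds

item → ¬item U ¬coin holds at every position 0..9, and those are all positions ever visited, so G (item → ¬item U ¬coin) holds.
Positions where item holds: 0, 1, 4, 8, 9.
Check ¬item U ¬coin at each: 0→ok, 1→ok, 4→ok, 8→ok, 9→ok.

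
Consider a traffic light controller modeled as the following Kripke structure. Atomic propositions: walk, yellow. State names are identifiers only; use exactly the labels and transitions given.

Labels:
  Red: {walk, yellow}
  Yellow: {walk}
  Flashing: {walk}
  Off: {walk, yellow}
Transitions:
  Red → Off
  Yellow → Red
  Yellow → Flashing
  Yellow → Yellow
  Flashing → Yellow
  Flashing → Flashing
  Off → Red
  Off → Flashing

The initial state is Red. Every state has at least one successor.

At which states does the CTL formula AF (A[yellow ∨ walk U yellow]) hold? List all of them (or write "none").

{Red, Off}

States satisfying A[yellow ∨ walk U yellow]: {Red, Off}.
States satisfying AF (A[yellow ∨ walk U yellow]): {Red, Off}.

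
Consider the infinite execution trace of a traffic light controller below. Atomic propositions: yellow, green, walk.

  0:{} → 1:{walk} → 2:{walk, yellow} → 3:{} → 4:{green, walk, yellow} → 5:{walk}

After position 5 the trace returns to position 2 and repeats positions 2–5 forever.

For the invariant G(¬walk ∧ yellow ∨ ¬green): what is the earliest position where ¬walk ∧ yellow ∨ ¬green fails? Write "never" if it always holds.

4

Check ¬walk ∧ yellow ∨ ¬green at each position in order: 0 ✓, 1 ✓, 2 ✓, 3 ✓.
At position 4 the labels are {green, walk, yellow}, so ¬walk ∧ yellow ∨ ¬green is false there. This is the first violation.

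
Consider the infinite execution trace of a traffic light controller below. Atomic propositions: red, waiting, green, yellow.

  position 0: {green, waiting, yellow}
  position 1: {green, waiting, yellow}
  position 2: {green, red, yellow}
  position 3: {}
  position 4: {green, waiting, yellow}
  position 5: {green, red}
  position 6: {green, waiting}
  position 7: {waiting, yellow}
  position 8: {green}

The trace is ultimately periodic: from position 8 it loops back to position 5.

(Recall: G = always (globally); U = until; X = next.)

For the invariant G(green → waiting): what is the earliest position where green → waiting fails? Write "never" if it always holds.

2

Check green → waiting at each position in order: 0 ✓, 1 ✓.
At position 2 the labels are {green, red, yellow}, so green → waiting is false there. This is the first violation.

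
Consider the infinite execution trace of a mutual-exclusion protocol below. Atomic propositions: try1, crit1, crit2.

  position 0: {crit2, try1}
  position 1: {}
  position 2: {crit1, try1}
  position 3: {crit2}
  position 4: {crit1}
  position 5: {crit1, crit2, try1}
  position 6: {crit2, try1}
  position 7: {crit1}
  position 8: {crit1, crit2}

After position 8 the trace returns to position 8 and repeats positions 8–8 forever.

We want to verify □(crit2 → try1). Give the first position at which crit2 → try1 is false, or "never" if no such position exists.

3

Check crit2 → try1 at each position in order: 0 ✓, 1 ✓, 2 ✓.
At position 3 the labels are {crit2}, so crit2 → try1 is false there. This is the first violation.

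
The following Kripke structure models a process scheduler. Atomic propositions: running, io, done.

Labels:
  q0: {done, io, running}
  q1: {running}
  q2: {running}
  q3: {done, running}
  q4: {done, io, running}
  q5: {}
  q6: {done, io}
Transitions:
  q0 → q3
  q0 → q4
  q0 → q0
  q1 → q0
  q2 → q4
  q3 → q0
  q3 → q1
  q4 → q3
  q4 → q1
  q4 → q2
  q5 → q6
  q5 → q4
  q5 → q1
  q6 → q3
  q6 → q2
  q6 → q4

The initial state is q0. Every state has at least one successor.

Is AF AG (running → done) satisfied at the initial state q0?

No

States satisfying AG (running → done): ∅.
States satisfying AF AG (running → done): ∅.
There is a path from q0 along which AG (running → done) never holds.
q0 ∉ Sat(AF AG (running → done)).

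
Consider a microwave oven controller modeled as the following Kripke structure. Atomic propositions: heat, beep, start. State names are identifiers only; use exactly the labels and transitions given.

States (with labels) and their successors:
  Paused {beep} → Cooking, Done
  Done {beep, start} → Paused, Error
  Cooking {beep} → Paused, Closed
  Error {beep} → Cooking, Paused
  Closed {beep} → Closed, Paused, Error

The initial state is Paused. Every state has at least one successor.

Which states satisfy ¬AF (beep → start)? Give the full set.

States satisfying beep → start: {Done}.
States satisfying AF (beep → start): {Done}.
States satisfying ¬AF (beep → start): {Paused, Cooking, Error, Closed}.

{Paused, Cooking, Error, Closed}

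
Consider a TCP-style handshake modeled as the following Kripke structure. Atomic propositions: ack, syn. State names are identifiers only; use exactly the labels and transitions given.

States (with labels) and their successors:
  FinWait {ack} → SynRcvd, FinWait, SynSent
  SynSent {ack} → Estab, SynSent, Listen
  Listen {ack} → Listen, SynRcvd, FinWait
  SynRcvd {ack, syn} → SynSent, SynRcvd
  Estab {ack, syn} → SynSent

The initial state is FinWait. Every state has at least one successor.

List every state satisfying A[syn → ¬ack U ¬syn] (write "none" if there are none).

{FinWait, SynSent, Listen}

States satisfying syn → ¬ack: {FinWait, SynSent, Listen}.
States satisfying ¬syn: {FinWait, SynSent, Listen}.
States satisfying A[syn → ¬ack U ¬syn]: {FinWait, SynSent, Listen}.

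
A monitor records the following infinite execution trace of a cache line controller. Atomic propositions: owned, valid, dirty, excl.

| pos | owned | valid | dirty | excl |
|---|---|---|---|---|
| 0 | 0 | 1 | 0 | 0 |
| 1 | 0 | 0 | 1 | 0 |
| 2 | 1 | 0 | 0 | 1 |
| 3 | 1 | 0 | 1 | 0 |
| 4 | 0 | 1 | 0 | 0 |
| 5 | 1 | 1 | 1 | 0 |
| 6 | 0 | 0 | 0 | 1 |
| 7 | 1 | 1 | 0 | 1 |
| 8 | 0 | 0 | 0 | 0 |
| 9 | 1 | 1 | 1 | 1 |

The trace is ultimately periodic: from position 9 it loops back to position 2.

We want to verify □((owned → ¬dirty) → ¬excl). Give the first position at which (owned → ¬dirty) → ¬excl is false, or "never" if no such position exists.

Check (owned → ¬dirty) → ¬excl at each position in order: 0 ✓, 1 ✓.
At position 2 the labels are {excl, owned}, so (owned → ¬dirty) → ¬excl is false there. This is the first violation.

2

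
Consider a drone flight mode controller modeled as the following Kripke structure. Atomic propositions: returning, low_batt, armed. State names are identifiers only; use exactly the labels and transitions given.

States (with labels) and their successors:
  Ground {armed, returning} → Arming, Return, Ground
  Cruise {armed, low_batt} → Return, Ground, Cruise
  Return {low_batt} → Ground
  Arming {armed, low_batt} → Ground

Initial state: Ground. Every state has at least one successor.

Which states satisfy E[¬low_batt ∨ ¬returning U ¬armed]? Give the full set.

{Ground, Cruise, Return, Arming}

States satisfying ¬low_batt ∨ ¬returning: {Ground, Cruise, Return, Arming}.
States satisfying ¬armed: {Return}.
States satisfying E[¬low_batt ∨ ¬returning U ¬armed]: {Ground, Cruise, Return, Arming}.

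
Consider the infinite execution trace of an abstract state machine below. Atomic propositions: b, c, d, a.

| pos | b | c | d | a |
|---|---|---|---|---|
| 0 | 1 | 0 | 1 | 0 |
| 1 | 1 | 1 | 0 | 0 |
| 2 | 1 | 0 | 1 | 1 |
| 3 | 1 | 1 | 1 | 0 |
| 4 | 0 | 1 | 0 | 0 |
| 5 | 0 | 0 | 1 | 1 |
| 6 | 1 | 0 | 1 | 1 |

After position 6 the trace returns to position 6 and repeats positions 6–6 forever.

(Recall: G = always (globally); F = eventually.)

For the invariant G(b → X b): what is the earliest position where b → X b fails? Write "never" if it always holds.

3

Check b → X b at each position in order: 0 ✓, 1 ✓, 2 ✓.
At position 3 the labels are {b, c, d} and the next position 4 has {c}, so b → X b is false there. This is the first violation.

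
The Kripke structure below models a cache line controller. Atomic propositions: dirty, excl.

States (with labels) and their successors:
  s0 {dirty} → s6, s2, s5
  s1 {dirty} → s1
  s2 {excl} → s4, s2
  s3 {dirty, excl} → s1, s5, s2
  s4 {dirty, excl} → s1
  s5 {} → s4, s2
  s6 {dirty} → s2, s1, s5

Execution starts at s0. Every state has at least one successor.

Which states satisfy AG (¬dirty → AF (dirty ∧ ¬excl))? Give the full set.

{s1, s4}

States satisfying ¬dirty → AF (dirty ∧ ¬excl): {s0, s1, s3, s4, s6}.
States satisfying AG (¬dirty → AF (dirty ∧ ¬excl)): {s1, s4}.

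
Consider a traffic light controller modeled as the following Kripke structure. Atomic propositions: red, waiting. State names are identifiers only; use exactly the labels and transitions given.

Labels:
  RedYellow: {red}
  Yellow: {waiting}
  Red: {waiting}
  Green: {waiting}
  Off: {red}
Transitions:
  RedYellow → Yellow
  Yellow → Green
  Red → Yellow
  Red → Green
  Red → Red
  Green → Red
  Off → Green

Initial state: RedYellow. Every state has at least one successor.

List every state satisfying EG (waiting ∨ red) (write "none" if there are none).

States satisfying waiting ∨ red: {RedYellow, Yellow, Red, Green, Off}.
States satisfying EG (waiting ∨ red): {RedYellow, Yellow, Red, Green, Off}.

{RedYellow, Yellow, Red, Green, Off}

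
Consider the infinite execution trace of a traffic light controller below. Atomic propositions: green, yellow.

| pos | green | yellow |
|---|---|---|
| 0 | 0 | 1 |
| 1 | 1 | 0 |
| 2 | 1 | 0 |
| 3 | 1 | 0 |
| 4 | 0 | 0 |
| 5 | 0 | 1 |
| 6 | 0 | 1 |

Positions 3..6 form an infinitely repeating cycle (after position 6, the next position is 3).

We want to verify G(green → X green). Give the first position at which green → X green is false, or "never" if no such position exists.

3

Check green → X green at each position in order: 0 ✓, 1 ✓, 2 ✓.
At position 3 the labels are {green} and the next position 4 has {}, so green → X green is false there. This is the first violation.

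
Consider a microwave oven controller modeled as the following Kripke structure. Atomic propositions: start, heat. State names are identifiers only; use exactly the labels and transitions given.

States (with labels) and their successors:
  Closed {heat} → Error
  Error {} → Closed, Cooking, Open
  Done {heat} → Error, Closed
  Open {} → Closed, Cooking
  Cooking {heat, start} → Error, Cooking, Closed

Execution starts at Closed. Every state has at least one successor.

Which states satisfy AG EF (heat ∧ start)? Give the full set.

{Closed, Error, Done, Open, Cooking}

States satisfying EF (heat ∧ start): {Closed, Error, Done, Open, Cooking}.
States satisfying AG EF (heat ∧ start): {Closed, Error, Done, Open, Cooking}.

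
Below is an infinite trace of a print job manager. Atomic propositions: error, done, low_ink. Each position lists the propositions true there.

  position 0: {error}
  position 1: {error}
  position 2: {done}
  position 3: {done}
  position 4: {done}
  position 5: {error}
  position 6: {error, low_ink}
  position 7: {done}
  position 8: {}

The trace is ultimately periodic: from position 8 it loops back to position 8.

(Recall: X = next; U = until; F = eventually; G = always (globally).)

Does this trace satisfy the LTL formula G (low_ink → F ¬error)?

Yes

low_ink → F ¬error holds at every position 0..8, and those are all positions ever visited, so G (low_ink → F ¬error) holds.
Positions where low_ink holds: 6.
Check F ¬error at each: 6→ok.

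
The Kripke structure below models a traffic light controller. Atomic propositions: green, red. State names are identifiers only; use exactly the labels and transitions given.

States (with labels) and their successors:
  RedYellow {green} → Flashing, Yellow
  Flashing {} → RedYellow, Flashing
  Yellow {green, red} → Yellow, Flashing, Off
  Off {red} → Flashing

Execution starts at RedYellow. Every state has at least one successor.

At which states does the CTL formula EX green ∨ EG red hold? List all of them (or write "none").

{RedYellow, Flashing, Yellow}

States satisfying green: {RedYellow, Yellow}.
States satisfying EX green: {RedYellow, Flashing, Yellow}.
States satisfying red: {Yellow, Off}.
States satisfying EG red: {Yellow}.
States satisfying EX green ∨ EG red: {RedYellow, Flashing, Yellow}.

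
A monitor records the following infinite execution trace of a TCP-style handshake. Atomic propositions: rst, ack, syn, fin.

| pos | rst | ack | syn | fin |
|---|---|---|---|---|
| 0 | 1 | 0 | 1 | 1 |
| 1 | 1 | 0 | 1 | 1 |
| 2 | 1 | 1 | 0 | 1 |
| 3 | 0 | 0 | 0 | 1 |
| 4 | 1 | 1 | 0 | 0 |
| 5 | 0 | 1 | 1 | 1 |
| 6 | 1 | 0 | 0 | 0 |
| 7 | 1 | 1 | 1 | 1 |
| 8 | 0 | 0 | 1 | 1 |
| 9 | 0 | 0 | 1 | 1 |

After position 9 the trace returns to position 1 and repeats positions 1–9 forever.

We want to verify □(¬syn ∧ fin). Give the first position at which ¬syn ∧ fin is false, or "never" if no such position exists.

At position 0 the labels are {fin, rst, syn}, so ¬syn ∧ fin is false there. This is the first violation.

0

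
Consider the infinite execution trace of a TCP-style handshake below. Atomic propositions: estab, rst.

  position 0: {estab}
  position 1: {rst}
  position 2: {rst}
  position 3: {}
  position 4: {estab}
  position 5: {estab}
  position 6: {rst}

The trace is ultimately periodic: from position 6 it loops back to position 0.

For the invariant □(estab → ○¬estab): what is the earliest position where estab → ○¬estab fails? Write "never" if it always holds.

4

Check estab → ○¬estab at each position in order: 0 ✓, 1 ✓, 2 ✓, 3 ✓.
At position 4 the labels are {estab} and the next position 5 has {estab}, so estab → ○¬estab is false there. This is the first violation.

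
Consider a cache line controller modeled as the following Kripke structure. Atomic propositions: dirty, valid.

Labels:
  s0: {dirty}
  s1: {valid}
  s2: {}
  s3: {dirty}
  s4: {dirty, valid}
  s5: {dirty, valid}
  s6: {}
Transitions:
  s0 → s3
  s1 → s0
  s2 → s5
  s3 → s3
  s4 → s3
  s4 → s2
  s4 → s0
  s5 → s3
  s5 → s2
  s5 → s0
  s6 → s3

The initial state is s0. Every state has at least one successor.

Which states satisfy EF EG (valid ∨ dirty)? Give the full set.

{s0, s1, s2, s3, s4, s5, s6}

States satisfying EG (valid ∨ dirty): {s0, s1, s3, s4, s5}.
States satisfying EF EG (valid ∨ dirty): {s0, s1, s2, s3, s4, s5, s6}.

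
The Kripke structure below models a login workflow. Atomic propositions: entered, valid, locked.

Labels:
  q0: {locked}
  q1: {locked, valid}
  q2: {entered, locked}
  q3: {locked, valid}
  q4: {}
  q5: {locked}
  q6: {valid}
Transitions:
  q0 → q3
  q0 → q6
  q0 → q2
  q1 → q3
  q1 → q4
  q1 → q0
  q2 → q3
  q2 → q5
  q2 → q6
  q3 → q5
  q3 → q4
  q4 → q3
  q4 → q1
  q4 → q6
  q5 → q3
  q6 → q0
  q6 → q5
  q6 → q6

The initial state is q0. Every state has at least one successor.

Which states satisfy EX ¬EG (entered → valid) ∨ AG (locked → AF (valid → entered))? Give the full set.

States satisfying ¬EG (entered → valid): {q2}.
States satisfying EX ¬EG (entered → valid): {q0}.
States satisfying locked → AF (valid → entered): {q0, q1, q2, q3, q4, q5, q6}.
States satisfying AG (locked → AF (valid → entered)): {q0, q1, q2, q3, q4, q5, q6}.
States satisfying EX ¬EG (entered → valid) ∨ AG (locked → AF (valid → entered)): {q0, q1, q2, q3, q4, q5, q6}.

{q0, q1, q2, q3, q4, q5, q6}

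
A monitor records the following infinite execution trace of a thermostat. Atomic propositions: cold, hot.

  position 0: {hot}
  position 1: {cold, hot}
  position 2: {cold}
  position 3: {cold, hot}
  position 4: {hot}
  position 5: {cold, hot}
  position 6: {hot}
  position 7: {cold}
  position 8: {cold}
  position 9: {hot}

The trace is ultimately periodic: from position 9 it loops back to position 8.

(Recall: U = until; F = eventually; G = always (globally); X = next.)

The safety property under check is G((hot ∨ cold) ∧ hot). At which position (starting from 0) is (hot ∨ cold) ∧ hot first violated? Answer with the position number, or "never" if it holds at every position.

Check (hot ∨ cold) ∧ hot at each position in order: 0 ✓, 1 ✓.
At position 2 the labels are {cold}, so (hot ∨ cold) ∧ hot is false there. This is the first violation.

2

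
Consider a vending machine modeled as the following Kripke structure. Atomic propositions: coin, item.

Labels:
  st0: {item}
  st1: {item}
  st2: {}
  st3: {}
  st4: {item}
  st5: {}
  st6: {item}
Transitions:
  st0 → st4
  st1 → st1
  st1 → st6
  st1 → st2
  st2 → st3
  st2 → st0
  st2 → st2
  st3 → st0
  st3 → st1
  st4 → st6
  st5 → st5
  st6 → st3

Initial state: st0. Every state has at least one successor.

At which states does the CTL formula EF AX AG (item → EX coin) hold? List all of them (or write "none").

States satisfying AX AG (item → EX coin): {st5}.
States satisfying EF AX AG (item → EX coin): {st5}.

{st5}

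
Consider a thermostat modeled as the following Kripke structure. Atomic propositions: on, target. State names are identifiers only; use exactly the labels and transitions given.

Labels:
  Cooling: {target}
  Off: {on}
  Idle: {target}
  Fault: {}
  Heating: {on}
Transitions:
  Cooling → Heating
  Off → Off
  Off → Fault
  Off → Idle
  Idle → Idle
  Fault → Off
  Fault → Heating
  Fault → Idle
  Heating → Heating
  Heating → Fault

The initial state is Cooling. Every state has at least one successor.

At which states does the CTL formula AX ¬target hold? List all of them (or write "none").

{Cooling, Heating}

States satisfying ¬target: {Off, Fault, Heating}.
States satisfying AX ¬target: {Cooling, Heating}.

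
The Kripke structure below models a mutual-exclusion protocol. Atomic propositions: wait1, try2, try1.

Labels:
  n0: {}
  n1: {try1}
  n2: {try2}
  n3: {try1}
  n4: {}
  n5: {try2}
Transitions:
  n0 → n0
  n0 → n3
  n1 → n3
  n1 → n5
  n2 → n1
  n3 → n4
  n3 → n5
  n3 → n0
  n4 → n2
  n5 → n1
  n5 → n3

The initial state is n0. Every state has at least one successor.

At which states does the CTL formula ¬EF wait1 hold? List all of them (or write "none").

{n0, n1, n2, n3, n4, n5}

States satisfying wait1: ∅.
States satisfying EF wait1: ∅.
States satisfying ¬EF wait1: {n0, n1, n2, n3, n4, n5}.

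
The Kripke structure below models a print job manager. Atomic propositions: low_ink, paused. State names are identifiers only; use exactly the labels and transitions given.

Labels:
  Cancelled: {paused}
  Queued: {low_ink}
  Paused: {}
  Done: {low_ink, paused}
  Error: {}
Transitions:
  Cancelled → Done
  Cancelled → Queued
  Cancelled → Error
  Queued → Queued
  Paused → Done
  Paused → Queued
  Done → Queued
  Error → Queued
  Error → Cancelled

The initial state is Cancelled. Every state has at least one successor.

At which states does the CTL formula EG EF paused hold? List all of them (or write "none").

States satisfying EF paused: {Cancelled, Paused, Done, Error}.
States satisfying EG EF paused: {Cancelled, Error}.

{Cancelled, Error}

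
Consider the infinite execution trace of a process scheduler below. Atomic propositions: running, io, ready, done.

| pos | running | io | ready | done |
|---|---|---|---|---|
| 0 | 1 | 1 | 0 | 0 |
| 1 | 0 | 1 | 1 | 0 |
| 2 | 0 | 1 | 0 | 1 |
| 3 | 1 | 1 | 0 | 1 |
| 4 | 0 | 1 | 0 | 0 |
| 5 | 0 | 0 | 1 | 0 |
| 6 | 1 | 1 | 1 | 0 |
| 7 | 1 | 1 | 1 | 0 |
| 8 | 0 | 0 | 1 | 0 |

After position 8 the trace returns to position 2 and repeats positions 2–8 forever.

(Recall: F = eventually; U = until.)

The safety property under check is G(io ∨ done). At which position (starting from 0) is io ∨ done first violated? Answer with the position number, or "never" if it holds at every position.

5

Check io ∨ done at each position in order: 0 ✓, 1 ✓, 2 ✓, 3 ✓, 4 ✓.
At position 5 the labels are {ready}, so io ∨ done is false there. This is the first violation.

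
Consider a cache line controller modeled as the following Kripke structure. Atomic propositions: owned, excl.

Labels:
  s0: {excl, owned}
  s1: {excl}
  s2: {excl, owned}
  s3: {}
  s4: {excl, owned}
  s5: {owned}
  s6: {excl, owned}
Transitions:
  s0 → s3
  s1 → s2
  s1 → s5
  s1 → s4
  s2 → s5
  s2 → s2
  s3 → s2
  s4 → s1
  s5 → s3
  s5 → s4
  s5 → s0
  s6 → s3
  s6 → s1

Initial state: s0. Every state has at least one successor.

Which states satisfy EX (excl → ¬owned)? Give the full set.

States satisfying excl → ¬owned: {s1, s3, s5}.
States satisfying EX (excl → ¬owned): {s0, s1, s2, s4, s5, s6}.

{s0, s1, s2, s4, s5, s6}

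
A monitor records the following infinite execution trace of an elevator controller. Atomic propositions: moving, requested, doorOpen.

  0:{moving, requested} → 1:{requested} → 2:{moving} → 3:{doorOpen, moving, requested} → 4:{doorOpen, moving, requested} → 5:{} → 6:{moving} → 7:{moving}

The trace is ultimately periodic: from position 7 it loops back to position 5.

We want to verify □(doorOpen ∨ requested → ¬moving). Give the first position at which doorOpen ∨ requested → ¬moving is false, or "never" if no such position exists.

0

At position 0 the labels are {moving, requested}, so doorOpen ∨ requested → ¬moving is false there. This is the first violation.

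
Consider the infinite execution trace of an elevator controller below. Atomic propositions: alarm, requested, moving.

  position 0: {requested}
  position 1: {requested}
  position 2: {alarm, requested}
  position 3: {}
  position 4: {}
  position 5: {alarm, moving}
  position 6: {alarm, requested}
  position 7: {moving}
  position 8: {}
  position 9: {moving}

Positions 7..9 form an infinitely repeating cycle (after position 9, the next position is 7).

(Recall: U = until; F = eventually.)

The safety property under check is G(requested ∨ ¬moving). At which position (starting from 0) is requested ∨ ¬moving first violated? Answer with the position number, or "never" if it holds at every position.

5

Check requested ∨ ¬moving at each position in order: 0 ✓, 1 ✓, 2 ✓, 3 ✓, 4 ✓.
At position 5 the labels are {alarm, moving}, so requested ∨ ¬moving is false there. This is the first violation.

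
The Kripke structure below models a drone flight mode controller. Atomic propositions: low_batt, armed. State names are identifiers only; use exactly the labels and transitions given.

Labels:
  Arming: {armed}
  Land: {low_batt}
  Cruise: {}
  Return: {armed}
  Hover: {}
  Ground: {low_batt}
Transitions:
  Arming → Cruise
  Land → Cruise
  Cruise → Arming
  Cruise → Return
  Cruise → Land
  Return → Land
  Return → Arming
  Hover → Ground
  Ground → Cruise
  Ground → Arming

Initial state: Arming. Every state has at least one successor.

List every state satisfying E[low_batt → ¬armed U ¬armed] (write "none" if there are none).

{Arming, Land, Cruise, Return, Hover, Ground}

States satisfying low_batt → ¬armed: {Arming, Land, Cruise, Return, Hover, Ground}.
States satisfying ¬armed: {Land, Cruise, Hover, Ground}.
States satisfying E[low_batt → ¬armed U ¬armed]: {Arming, Land, Cruise, Return, Hover, Ground}.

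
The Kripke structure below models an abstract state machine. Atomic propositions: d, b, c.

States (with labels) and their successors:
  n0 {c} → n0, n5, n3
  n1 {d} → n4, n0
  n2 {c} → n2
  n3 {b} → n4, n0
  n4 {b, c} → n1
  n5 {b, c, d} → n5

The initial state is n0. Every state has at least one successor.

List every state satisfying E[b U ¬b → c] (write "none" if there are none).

{n0, n2, n3, n4, n5}

States satisfying b: {n3, n4, n5}.
States satisfying ¬b → c: {n0, n2, n3, n4, n5}.
States satisfying E[b U ¬b → c]: {n0, n2, n3, n4, n5}.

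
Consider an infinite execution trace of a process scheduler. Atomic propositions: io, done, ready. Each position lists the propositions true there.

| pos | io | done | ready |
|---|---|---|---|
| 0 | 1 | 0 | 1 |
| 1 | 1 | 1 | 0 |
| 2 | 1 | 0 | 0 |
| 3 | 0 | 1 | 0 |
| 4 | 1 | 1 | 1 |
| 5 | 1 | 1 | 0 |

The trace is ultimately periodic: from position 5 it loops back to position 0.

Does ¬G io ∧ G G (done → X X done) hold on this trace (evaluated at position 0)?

G (done → X X done) must hold at every position from 0 onward. It fails at position 0, so G G (done → X X done) is false.
At position 0: ¬G io is true; G G (done → X X done) is false; so ¬G io ∧ G G (done → X X done) is false.

No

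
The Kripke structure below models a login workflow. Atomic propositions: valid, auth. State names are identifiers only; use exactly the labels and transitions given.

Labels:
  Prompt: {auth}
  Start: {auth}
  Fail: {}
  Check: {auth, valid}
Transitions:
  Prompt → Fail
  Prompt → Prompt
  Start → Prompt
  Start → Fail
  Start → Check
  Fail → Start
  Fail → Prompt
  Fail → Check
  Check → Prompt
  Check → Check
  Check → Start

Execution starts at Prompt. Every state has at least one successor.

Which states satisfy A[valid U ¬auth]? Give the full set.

States satisfying valid: {Check}.
States satisfying ¬auth: {Fail}.
States satisfying A[valid U ¬auth]: {Fail}.

{Fail}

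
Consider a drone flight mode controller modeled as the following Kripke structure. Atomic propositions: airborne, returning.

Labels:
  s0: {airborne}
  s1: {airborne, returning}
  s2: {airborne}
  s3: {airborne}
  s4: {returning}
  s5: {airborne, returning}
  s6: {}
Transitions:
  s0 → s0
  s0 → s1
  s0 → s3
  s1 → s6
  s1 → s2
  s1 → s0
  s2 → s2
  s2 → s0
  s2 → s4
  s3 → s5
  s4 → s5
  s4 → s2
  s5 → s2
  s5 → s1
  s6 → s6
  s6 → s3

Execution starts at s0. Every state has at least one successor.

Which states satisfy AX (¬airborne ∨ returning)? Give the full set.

{s3}

States satisfying ¬airborne ∨ returning: {s1, s4, s5, s6}.
States satisfying AX (¬airborne ∨ returning): {s3}.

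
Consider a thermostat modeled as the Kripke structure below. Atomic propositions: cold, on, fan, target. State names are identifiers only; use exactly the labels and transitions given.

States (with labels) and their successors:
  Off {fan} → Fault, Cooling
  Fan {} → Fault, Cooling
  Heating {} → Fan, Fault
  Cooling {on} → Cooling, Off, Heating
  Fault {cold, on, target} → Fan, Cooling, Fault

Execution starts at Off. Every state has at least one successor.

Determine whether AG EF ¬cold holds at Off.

Satisfied

States satisfying EF ¬cold: {Off, Fan, Heating, Cooling, Fault}.
States satisfying AG EF ¬cold: {Off, Fan, Heating, Cooling, Fault}.
Every state reachable from Off satisfies EF ¬cold.
Off ∈ Sat(AG EF ¬cold).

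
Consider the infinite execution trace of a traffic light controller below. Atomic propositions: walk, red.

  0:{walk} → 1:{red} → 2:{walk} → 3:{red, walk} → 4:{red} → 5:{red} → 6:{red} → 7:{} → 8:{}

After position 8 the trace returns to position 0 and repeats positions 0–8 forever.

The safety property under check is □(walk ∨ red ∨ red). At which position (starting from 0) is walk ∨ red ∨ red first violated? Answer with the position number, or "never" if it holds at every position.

7

Check walk ∨ red ∨ red at each position in order: 0 ✓, 1 ✓, 2 ✓, 3 ✓, 4 ✓, 5 ✓, 6 ✓.
At position 7 the labels are {}, so walk ∨ red ∨ red is false there. This is the first violation.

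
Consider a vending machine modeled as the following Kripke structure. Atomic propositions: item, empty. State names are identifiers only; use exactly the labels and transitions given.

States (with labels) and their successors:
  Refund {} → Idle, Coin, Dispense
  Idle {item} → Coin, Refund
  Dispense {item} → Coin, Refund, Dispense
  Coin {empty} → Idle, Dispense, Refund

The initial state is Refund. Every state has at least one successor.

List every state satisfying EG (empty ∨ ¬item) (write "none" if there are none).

{Refund, Coin}

States satisfying empty ∨ ¬item: {Refund, Coin}.
States satisfying EG (empty ∨ ¬item): {Refund, Coin}.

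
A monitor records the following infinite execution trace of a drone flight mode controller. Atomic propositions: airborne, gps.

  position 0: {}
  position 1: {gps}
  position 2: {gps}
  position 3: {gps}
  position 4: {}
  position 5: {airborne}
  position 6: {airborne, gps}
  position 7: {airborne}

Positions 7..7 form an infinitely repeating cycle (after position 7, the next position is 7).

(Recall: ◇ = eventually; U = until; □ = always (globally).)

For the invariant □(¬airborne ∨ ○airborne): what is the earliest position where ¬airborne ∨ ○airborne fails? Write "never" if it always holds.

never

¬airborne ∨ ○airborne holds at every position 0..7, and those are all the positions the trace ever visits, so the invariant □(¬airborne ∨ ○airborne) is never violated.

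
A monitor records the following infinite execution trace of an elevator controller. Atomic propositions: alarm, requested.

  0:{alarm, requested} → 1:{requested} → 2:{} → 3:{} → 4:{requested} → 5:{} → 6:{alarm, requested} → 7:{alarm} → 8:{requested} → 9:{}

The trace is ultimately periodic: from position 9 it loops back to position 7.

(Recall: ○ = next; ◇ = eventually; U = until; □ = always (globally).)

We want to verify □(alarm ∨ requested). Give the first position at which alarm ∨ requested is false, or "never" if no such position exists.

Check alarm ∨ requested at each position in order: 0 ✓, 1 ✓.
At position 2 the labels are {}, so alarm ∨ requested is false there. This is the first violation.

2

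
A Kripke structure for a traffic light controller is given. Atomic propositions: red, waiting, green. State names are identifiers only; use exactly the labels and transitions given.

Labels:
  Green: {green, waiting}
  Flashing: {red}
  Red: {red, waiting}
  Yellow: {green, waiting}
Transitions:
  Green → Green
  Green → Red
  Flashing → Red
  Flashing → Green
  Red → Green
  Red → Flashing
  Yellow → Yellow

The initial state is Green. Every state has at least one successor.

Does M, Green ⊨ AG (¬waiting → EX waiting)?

States satisfying ¬waiting → EX waiting: {Green, Flashing, Red, Yellow}.
States satisfying AG (¬waiting → EX waiting): {Green, Flashing, Red, Yellow}.
Every state reachable from Green satisfies ¬waiting → EX waiting.
Green ∈ Sat(AG (¬waiting → EX waiting)).

Holds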